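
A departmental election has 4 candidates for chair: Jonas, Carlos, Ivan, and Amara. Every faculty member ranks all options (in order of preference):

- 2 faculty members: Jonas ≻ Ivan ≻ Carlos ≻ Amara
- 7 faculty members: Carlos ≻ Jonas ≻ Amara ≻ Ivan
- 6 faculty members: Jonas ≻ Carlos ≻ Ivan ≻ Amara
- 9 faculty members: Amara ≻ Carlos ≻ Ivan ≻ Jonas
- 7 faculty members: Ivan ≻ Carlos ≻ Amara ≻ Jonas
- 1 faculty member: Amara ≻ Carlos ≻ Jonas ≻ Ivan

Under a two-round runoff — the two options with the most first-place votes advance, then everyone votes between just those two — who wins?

Round 1 first-place votes: Jonas 8, Carlos 7, Ivan 7, Amara 10.
Amara and Jonas advance.
Runoff: Amara is preferred to Jonas by 17 voters; Jonas by 15.
Amara wins the runoff.

Amara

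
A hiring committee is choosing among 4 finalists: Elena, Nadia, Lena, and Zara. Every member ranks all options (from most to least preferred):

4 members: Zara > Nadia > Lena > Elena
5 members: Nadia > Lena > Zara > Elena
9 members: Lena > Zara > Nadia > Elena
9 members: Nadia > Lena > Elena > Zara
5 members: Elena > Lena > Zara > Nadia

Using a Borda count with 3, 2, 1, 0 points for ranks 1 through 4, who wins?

Lena

Elena: 4·0 + 5·0 + 9·0 + 9·1 + 5·3 = 24
Nadia: 4·2 + 5·3 + 9·1 + 9·3 + 5·0 = 59
Lena: 4·1 + 5·2 + 9·3 + 9·2 + 5·2 = 69
Zara: 4·3 + 5·1 + 9·2 + 9·0 + 5·1 = 40
Lena has the highest Borda score (69).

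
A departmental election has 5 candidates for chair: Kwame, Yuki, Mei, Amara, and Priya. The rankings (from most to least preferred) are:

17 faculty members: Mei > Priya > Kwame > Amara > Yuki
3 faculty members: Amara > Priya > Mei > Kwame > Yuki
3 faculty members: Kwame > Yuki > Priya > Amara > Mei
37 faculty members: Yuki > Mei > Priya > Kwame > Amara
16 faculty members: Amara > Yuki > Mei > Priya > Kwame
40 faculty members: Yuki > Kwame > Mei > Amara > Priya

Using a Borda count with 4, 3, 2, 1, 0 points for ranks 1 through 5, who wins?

Kwame: 17·2 + 3·1 + 3·4 + 37·1 + 16·0 + 40·3 = 206
Yuki: 17·0 + 3·0 + 3·3 + 37·4 + 16·3 + 40·4 = 365
Mei: 17·4 + 3·2 + 3·0 + 37·3 + 16·2 + 40·2 = 297
Amara: 17·1 + 3·4 + 3·1 + 37·0 + 16·4 + 40·1 = 136
Priya: 17·3 + 3·3 + 3·2 + 37·2 + 16·1 + 40·0 = 156
Yuki has the highest Borda score (365).

Yuki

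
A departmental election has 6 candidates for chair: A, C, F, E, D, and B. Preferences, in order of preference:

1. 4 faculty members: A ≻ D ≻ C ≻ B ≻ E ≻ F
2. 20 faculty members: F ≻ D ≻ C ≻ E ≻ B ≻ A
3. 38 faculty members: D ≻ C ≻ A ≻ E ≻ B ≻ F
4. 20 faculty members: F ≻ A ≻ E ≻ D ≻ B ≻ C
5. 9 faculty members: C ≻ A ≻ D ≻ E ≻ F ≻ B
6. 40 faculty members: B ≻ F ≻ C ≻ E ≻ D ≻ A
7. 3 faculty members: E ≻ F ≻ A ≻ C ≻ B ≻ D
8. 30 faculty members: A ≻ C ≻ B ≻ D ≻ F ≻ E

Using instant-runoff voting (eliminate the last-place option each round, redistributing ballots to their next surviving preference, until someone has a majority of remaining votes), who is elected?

F

Round 1: A 34, C 9, F 40, E 3, D 38, B 40. Eliminate E.
Round 2: A 34, C 9, F 43, D 38, B 40. Eliminate C.
Round 3: A 43, F 43, D 38, B 40. Eliminate D.
Round 4: A 81, F 43, B 40. Eliminate B.
Round 5: A 81, F 83. F has a majority.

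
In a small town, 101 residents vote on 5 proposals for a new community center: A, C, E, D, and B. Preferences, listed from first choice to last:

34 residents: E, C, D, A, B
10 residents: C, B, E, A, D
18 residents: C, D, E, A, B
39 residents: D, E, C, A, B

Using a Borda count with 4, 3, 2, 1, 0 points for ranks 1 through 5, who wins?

E

A: 34·1 + 10·1 + 18·1 + 39·1 = 101
C: 34·3 + 10·4 + 18·4 + 39·2 = 292
E: 34·4 + 10·2 + 18·2 + 39·3 = 309
D: 34·2 + 10·0 + 18·3 + 39·4 = 278
B: 34·0 + 10·3 + 18·0 + 39·0 = 30
E has the highest Borda score (309).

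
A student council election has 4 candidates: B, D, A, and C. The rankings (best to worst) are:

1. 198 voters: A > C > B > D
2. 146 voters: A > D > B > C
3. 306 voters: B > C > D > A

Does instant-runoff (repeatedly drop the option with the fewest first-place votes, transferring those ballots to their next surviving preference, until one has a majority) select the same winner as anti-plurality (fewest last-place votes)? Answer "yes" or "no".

Instant-runoff — R1 B 306, D 0, A 344, C 0 (A winner). Winner: A.
Anti-plurality — last-place votes: B 0, D 198, A 306, C 146. Winner: B.
The two methods disagree.

no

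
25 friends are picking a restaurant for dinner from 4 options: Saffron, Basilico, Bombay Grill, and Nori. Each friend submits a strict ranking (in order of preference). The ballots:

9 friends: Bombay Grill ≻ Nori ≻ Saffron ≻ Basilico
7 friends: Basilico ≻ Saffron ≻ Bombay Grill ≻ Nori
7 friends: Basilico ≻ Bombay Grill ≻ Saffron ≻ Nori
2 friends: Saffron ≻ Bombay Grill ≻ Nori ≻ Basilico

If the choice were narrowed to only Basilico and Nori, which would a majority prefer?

Voters preferring Basilico to Nori: 14; preferring Nori to Basilico: 11.
Basilico wins the head-to-head.

Basilico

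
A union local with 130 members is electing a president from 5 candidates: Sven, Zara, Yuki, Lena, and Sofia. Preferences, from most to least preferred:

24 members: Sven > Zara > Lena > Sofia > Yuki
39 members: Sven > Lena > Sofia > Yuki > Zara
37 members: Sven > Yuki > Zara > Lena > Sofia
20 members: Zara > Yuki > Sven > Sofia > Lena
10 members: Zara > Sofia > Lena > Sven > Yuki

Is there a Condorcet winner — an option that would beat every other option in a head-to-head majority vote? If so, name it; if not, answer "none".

Sven

Sven vs Zara: 100–30 for Sven.
Sven vs Yuki: 110–20 for Sven.
Sven vs Lena: 120–10 for Sven.
Sven vs Sofia: 120–10 for Sven.
Sven beats every other option head-to-head.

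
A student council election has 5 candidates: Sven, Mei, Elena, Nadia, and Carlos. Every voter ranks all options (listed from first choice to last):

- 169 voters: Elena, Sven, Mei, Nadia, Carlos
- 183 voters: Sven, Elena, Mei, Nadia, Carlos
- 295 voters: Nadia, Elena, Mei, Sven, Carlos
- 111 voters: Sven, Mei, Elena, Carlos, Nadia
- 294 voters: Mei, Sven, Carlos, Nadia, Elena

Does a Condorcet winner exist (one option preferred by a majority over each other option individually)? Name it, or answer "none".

Checking pairwise contests:
Mei beats Sven 589–463.
Elena beats Mei 647–405.
Sven beats Elena 588–464.
Sven beats Nadia 757–295.
Sven beats Carlos 1052–0.
Every option loses at least one head-to-head, so there is no Condorcet winner.

none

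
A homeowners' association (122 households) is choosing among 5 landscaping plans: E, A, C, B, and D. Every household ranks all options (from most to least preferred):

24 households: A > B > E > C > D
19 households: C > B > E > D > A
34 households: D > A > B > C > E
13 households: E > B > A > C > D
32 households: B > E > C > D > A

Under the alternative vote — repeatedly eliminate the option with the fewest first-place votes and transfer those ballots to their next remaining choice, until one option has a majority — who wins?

Round 1: E 13, A 24, C 19, B 32, D 34. Eliminate E.
Round 2: A 24, C 19, B 45, D 34. Eliminate C.
Round 3: A 24, B 64, D 34. B has a majority.

B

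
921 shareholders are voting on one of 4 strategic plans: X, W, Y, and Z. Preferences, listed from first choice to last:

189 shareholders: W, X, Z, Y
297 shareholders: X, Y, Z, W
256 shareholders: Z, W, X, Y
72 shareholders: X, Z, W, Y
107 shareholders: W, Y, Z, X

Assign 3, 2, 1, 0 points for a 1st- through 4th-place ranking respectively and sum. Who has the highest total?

X

X: 189·2 + 297·3 + 256·1 + 72·3 + 107·0 = 1741
W: 189·3 + 297·0 + 256·2 + 72·1 + 107·3 = 1472
Y: 189·0 + 297·2 + 256·0 + 72·0 + 107·2 = 808
Z: 189·1 + 297·1 + 256·3 + 72·2 + 107·1 = 1505
X has the highest Borda score (1741).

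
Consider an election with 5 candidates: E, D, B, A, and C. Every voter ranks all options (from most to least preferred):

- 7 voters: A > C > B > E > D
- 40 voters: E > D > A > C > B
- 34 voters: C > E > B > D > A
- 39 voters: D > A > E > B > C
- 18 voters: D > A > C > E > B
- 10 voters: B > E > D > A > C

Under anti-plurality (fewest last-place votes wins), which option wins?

E

Last-place votes: E 0, D 7, B 58, A 34, C 49.
E is ranked last by the fewest voters, so E wins.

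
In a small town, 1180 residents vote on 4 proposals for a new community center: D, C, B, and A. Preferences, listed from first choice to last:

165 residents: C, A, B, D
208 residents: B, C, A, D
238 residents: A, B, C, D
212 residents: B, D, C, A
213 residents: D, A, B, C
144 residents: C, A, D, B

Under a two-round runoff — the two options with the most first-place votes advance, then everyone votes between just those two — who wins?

Round 1 first-place votes: D 213, C 309, B 420, A 238.
B and C advance.
Runoff: B is preferred to C by 871 voters; C by 309.
B wins the runoff.

B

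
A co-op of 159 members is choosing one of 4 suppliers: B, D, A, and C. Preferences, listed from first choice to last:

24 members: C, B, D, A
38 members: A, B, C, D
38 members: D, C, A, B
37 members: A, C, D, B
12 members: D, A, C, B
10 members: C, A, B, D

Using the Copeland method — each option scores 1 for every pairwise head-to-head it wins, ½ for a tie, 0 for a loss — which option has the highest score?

B: loses to D, A, and C → score 0.
D: beats B; loses to A and C → score 1.
A: beats B, D, and C → score 3.
C: beats B and D; loses to A → score 2.
A has the best pairwise record.

A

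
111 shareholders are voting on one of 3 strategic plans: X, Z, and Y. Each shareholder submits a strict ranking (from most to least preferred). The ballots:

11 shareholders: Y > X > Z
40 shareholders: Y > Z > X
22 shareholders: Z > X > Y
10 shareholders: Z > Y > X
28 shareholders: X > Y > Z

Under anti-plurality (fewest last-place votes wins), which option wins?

Y

Last-place votes: X 50, Z 39, Y 22.
Y is ranked last by the fewest voters, so Y wins.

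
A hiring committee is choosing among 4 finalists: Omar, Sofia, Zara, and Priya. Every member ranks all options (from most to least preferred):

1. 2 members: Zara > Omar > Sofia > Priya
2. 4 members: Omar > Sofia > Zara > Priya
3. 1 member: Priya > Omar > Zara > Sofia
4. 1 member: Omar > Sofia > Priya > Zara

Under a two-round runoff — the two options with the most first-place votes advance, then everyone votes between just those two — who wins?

Omar

Round 1 first-place votes: Omar 5, Sofia 0, Zara 2, Priya 1.
Omar and Zara advance.
Runoff: Omar is preferred to Zara by 6 voters; Zara by 2.
Omar wins the runoff.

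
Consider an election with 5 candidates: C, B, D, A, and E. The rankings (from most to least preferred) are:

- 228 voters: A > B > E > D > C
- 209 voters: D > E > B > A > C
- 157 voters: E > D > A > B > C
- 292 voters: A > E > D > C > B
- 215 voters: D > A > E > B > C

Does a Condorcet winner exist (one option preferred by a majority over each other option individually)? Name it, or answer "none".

none

Checking pairwise contests:
B beats C 809–292.
D beats B 873–228.
E beats D 677–424.
D beats A 581–520.
A beats E 735–366.
Every option loses at least one head-to-head, so there is no Condorcet winner.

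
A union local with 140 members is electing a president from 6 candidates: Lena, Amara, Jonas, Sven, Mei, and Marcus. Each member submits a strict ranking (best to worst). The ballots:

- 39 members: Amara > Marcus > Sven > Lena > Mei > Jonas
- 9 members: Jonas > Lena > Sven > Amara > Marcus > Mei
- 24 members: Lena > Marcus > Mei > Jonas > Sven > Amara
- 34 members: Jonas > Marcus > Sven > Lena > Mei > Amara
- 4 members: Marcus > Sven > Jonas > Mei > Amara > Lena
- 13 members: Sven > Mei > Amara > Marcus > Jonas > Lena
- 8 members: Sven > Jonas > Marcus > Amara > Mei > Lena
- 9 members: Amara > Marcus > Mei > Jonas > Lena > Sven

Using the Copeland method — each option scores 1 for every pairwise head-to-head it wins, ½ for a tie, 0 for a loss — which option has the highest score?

Marcus

Lena: beats Mei; loses to Amara, Jonas, Sven, and Marcus → score 1.
Amara: beats Lena; ties Marcus; loses to Jonas, Sven, and Mei → score 1.5.
Jonas: beats Lena, Amara, and Sven; loses to Mei and Marcus → score 3.
Sven: beats Lena, Amara, and Mei; loses to Jonas and Marcus → score 3.
Mei: beats Amara and Jonas; loses to Lena, Sven, and Marcus → score 2.
Marcus: beats Lena, Jonas, Sven, and Mei; ties Amara → score 4.5.
Marcus has the best pairwise record.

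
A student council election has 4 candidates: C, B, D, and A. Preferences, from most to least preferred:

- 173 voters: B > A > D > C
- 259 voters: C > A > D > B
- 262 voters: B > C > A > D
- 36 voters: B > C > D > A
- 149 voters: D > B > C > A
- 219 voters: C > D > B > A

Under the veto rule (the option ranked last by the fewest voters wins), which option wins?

C

Last-place votes: C 173, B 259, D 262, A 404.
C is ranked last by the fewest voters, so C wins.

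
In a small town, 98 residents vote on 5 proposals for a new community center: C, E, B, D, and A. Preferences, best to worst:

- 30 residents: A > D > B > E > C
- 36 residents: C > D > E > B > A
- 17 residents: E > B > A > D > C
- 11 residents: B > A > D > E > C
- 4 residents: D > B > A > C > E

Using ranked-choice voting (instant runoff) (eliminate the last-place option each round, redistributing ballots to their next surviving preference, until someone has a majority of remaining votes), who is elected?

A

Round 1: C 36, E 17, B 11, D 4, A 30. Eliminate D.
Round 2: C 36, E 17, B 15, A 30. Eliminate B.
Round 3: C 36, E 17, A 45. Eliminate E.
Round 4: C 36, A 62. A has a majority.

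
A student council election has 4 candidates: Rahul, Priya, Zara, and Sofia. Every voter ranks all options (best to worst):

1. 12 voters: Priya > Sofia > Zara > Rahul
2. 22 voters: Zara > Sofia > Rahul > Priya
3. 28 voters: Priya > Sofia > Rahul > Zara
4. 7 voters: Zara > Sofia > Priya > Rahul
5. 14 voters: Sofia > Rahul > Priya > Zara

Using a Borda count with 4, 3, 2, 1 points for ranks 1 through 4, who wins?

Rahul: 12·1 + 22·2 + 28·2 + 7·1 + 14·3 = 161
Priya: 12·4 + 22·1 + 28·4 + 7·2 + 14·2 = 224
Zara: 12·2 + 22·4 + 28·1 + 7·4 + 14·1 = 182
Sofia: 12·3 + 22·3 + 28·3 + 7·3 + 14·4 = 263
Sofia has the highest Borda score (263).

Sofia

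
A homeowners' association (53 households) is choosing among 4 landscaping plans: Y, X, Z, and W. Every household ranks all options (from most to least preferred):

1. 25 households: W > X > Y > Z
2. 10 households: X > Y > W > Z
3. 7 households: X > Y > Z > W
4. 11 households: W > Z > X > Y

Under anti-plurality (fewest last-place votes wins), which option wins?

Last-place votes: Y 11, X 0, Z 35, W 7.
X is ranked last by the fewest voters, so X wins.

X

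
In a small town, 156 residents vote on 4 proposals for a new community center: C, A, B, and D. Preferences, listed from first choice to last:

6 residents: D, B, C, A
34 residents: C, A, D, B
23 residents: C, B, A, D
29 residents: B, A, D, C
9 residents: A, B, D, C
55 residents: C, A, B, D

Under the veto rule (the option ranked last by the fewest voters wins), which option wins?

A

Last-place votes: C 38, A 6, B 34, D 78.
A is ranked last by the fewest voters, so A wins.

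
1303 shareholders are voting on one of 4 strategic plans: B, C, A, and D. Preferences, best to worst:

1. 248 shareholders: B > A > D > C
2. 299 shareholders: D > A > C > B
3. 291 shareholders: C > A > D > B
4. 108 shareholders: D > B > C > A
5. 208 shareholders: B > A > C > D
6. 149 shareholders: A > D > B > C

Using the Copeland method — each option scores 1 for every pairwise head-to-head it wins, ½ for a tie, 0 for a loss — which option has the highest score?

B: beats C; loses to A and D → score 1.
C: loses to B, A, and D → score 0.
A: beats B, C, and D → score 3.
D: beats B and C; loses to A → score 2.
A has the best pairwise record.

A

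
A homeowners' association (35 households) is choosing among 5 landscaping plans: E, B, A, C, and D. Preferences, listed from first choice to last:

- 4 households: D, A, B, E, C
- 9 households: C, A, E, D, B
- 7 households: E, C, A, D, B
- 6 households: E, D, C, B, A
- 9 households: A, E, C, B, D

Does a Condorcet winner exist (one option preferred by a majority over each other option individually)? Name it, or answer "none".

Checking pairwise contests:
A beats E 22–13.
E beats B 31–4.
C beats A 22–13.
E beats C 26–9.
E beats D 31–4.
Every option loses at least one head-to-head, so there is no Condorcet winner.

none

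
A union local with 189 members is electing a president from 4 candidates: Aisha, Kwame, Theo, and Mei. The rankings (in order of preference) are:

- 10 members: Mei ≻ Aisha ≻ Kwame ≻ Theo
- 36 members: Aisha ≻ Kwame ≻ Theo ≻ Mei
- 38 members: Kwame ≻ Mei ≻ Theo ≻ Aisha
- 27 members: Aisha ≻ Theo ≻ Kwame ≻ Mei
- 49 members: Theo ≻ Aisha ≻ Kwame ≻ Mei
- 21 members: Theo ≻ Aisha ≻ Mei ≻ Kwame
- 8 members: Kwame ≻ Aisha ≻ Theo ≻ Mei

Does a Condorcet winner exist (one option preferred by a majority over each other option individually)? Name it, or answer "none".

Theo vs Aisha: 108–81 for Theo.
Theo vs Kwame: 97–92 for Theo.
Theo vs Mei: 141–48 for Theo.
Theo beats every other option head-to-head.

Theo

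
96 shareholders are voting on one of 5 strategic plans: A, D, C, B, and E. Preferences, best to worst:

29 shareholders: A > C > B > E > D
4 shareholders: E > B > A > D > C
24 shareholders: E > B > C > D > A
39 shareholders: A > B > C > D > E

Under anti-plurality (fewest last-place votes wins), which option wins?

Last-place votes: A 24, D 29, C 4, B 0, E 39.
B is ranked last by the fewest voters, so B wins.

B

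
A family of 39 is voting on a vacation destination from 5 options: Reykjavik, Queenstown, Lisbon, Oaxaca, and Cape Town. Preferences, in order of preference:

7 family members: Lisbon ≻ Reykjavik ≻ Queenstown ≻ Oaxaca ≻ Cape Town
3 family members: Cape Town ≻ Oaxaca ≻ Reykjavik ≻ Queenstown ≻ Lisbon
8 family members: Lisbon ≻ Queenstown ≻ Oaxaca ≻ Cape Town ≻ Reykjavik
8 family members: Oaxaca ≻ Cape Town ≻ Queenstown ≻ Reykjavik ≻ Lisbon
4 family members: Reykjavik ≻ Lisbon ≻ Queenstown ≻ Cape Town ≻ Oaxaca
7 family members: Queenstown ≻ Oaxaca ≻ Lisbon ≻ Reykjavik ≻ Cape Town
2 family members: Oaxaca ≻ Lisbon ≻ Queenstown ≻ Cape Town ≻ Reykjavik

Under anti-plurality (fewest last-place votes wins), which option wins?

Last-place votes: Reykjavik 10, Queenstown 0, Lisbon 11, Oaxaca 4, Cape Town 14.
Queenstown is ranked last by the fewest voters, so Queenstown wins.

Queenstown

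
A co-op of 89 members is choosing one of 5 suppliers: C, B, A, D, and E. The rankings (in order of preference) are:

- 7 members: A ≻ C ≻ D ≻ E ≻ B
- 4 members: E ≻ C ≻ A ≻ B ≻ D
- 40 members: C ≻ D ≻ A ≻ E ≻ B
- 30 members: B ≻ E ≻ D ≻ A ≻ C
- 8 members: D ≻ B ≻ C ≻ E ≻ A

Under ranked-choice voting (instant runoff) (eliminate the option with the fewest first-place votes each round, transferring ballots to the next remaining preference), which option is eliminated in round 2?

A

Round 1: C 40, B 30, A 7, D 8, E 4. Eliminate E.
Round 2: C 44, B 30, A 7, D 8. Eliminate A.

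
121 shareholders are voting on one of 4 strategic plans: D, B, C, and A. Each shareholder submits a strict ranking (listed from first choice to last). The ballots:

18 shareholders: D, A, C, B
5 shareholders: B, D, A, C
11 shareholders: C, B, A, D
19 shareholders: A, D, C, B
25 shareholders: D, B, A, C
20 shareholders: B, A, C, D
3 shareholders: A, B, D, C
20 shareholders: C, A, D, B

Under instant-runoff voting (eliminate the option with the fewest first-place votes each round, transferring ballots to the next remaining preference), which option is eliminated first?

A

Round 1: D 43, B 25, C 31, A 22. Eliminate A.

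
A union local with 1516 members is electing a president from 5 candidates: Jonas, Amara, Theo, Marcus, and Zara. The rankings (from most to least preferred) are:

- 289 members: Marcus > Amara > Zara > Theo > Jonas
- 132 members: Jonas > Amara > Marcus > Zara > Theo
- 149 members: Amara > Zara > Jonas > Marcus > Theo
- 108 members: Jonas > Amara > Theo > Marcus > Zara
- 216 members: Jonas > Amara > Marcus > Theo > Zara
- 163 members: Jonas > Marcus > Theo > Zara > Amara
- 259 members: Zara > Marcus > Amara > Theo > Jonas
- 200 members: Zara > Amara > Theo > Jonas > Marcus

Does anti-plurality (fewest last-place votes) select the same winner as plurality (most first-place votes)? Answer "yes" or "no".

no

Anti-plurality — last-place votes: Jonas 548, Amara 163, Theo 281, Marcus 200, Zara 324. Winner: Amara.
Plurality — first-place votes: Jonas 619, Amara 149, Theo 0, Marcus 289, Zara 459. Winner: Jonas.
The two methods disagree.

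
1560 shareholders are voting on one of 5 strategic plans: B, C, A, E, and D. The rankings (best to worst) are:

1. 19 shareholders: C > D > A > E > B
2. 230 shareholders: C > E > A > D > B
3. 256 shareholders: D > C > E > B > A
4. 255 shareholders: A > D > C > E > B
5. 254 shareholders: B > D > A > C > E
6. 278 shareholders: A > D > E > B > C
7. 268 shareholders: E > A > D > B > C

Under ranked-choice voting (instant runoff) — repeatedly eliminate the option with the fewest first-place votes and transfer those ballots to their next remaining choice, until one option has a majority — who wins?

Round 1: B 254, C 249, A 533, E 268, D 256. Eliminate C.
Round 2: B 254, A 533, E 498, D 275. Eliminate B.
Round 3: A 533, E 498, D 529. Eliminate E.
Round 4: A 1031, D 529. A has a majority.

A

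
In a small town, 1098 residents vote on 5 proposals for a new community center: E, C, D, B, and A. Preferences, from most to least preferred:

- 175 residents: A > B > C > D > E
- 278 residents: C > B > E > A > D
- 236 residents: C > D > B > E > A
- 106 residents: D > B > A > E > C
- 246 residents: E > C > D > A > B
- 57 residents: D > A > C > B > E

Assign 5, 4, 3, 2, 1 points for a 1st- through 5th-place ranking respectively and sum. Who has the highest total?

C

E: 175·1 + 278·3 + 236·2 + 106·2 + 246·5 + 57·1 = 2980
C: 175·3 + 278·5 + 236·5 + 106·1 + 246·4 + 57·3 = 4356
D: 175·2 + 278·1 + 236·4 + 106·5 + 246·3 + 57·5 = 3125
B: 175·4 + 278·4 + 236·3 + 106·4 + 246·1 + 57·2 = 3304
A: 175·5 + 278·2 + 236·1 + 106·3 + 246·2 + 57·4 = 2705
C has the highest Borda score (4356).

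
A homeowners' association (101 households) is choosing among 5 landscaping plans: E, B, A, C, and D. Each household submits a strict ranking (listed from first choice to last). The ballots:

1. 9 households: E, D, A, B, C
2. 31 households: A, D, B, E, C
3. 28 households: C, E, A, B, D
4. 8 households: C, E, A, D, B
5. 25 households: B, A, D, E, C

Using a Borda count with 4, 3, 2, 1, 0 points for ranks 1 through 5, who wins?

E: 9·4 + 31·1 + 28·3 + 8·3 + 25·1 = 200
B: 9·1 + 31·2 + 28·1 + 8·0 + 25·4 = 199
A: 9·2 + 31·4 + 28·2 + 8·2 + 25·3 = 289
C: 9·0 + 31·0 + 28·4 + 8·4 + 25·0 = 144
D: 9·3 + 31·3 + 28·0 + 8·1 + 25·2 = 178
A has the highest Borda score (289).

A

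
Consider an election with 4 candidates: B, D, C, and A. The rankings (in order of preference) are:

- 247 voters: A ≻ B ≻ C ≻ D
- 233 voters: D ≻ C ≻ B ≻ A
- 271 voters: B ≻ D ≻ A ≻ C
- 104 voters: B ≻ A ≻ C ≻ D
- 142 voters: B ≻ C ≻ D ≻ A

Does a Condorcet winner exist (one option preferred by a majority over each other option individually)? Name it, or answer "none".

B

B vs D: 764–233 for B.
B vs C: 764–233 for B.
B vs A: 750–247 for B.
B beats every other option head-to-head.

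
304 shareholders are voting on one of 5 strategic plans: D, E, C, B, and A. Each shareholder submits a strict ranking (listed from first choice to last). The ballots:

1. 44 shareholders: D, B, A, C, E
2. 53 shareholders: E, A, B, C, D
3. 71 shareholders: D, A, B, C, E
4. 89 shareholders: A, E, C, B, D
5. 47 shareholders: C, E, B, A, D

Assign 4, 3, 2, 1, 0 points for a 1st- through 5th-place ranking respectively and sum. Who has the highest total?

A

D: 44·4 + 53·0 + 71·4 + 89·0 + 47·0 = 460
E: 44·0 + 53·4 + 71·0 + 89·3 + 47·3 = 620
C: 44·1 + 53·1 + 71·1 + 89·2 + 47·4 = 534
B: 44·3 + 53·2 + 71·2 + 89·1 + 47·2 = 563
A: 44·2 + 53·3 + 71·3 + 89·4 + 47·1 = 863
A has the highest Borda score (863).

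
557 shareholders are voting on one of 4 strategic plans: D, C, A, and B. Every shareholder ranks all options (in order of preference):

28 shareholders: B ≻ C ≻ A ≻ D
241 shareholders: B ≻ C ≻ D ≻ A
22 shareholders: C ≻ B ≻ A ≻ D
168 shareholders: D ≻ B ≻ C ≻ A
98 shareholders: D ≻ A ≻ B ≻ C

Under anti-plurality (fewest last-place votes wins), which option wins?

B

Last-place votes: D 50, C 98, A 409, B 0.
B is ranked last by the fewest voters, so B wins.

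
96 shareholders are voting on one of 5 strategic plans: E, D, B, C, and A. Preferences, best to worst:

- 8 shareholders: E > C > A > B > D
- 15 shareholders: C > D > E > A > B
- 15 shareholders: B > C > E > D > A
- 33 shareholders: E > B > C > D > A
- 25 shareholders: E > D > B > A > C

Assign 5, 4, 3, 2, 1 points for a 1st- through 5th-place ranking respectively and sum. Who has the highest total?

E

E: 8·5 + 15·3 + 15·3 + 33·5 + 25·5 = 420
D: 8·1 + 15·4 + 15·2 + 33·2 + 25·4 = 264
B: 8·2 + 15·1 + 15·5 + 33·4 + 25·3 = 313
C: 8·4 + 15·5 + 15·4 + 33·3 + 25·1 = 291
A: 8·3 + 15·2 + 15·1 + 33·1 + 25·2 = 152
E has the highest Borda score (420).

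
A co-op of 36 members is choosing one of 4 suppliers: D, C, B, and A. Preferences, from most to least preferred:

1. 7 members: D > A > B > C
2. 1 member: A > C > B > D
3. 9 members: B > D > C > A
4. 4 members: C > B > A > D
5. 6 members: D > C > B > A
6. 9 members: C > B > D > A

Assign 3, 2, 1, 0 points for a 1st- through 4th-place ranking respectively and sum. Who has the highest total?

B

D: 7·3 + 1·0 + 9·2 + 4·0 + 6·3 + 9·1 = 66
C: 7·0 + 1·2 + 9·1 + 4·3 + 6·2 + 9·3 = 62
B: 7·1 + 1·1 + 9·3 + 4·2 + 6·1 + 9·2 = 67
A: 7·2 + 1·3 + 9·0 + 4·1 + 6·0 + 9·0 = 21
B has the highest Borda score (67).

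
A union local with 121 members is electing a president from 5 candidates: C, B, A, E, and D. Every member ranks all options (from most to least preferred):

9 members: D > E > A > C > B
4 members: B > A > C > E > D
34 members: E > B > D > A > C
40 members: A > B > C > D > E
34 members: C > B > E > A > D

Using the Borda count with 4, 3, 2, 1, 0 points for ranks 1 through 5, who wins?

B

C: 9·1 + 4·2 + 34·0 + 40·2 + 34·4 = 233
B: 9·0 + 4·4 + 34·3 + 40·3 + 34·3 = 340
A: 9·2 + 4·3 + 34·1 + 40·4 + 34·1 = 258
E: 9·3 + 4·1 + 34·4 + 40·0 + 34·2 = 235
D: 9·4 + 4·0 + 34·2 + 40·1 + 34·0 = 144
B has the highest Borda score (340).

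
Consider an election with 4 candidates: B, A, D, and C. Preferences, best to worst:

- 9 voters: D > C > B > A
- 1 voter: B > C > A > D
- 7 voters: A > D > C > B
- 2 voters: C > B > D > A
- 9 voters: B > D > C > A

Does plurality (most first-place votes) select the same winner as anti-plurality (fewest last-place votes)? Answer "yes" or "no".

no

Plurality — first-place votes: B 10, A 7, D 9, C 2. Winner: B.
Anti-plurality — last-place votes: B 7, A 20, D 1, C 0. Winner: C.
The two methods disagree.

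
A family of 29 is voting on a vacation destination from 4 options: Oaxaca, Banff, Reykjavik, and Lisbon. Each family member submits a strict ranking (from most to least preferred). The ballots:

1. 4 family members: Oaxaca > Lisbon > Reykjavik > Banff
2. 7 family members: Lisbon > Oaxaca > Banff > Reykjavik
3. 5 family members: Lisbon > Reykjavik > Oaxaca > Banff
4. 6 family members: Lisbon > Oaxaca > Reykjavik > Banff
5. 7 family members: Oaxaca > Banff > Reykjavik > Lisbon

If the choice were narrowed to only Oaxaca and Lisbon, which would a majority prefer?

Voters preferring Oaxaca to Lisbon: 11; preferring Lisbon to Oaxaca: 18.
Lisbon wins the head-to-head.

Lisbon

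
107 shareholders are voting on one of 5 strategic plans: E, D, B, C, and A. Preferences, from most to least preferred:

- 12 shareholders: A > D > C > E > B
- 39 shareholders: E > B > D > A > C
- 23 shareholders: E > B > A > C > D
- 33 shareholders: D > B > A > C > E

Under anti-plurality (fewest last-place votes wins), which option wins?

Last-place votes: E 33, D 23, B 12, C 39, A 0.
A is ranked last by the fewest voters, so A wins.

A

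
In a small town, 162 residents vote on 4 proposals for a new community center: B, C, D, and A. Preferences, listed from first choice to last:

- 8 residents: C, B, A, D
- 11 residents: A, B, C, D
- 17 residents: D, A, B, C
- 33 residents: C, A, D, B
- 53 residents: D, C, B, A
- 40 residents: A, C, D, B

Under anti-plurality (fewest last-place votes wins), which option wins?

Last-place votes: B 73, C 17, D 19, A 53.
C is ranked last by the fewest voters, so C wins.

C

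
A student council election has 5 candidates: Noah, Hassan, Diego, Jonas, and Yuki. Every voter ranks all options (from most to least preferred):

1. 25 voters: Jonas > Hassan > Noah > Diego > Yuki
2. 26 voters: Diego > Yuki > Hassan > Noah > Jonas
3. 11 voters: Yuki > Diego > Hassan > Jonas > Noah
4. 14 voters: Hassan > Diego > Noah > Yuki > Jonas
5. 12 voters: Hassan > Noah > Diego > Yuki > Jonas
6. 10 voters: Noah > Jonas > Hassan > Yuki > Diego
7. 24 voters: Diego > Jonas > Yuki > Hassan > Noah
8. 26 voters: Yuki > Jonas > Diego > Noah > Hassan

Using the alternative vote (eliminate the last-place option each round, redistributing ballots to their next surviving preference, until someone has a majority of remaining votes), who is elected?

Round 1: Noah 10, Hassan 26, Diego 50, Jonas 25, Yuki 37. Eliminate Noah.
Round 2: Hassan 26, Diego 50, Jonas 35, Yuki 37. Eliminate Hassan.
Round 3: Diego 76, Jonas 35, Yuki 37. Diego has a majority.

Diego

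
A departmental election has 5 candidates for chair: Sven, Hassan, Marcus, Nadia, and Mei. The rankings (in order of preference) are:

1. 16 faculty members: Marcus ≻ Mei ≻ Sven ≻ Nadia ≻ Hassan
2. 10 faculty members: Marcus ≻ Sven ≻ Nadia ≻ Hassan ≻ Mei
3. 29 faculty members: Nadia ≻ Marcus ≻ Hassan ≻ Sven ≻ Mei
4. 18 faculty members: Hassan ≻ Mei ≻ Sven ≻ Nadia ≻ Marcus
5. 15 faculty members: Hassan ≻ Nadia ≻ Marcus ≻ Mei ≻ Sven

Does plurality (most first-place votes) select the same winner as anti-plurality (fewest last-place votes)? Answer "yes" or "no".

no

Plurality — first-place votes: Sven 0, Hassan 33, Marcus 26, Nadia 29, Mei 0. Winner: Hassan.
Anti-plurality — last-place votes: Sven 15, Hassan 16, Marcus 18, Nadia 0, Mei 39. Winner: Nadia.
The two methods disagree.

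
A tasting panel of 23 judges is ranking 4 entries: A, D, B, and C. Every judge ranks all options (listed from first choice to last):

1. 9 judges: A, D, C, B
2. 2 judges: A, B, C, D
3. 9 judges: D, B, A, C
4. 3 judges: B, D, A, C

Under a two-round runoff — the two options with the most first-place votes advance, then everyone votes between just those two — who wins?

Round 1 first-place votes: A 11, D 9, B 3, C 0.
A and D advance.
Runoff: A is preferred to D by 11 voters; D by 12.
D wins the runoff.

D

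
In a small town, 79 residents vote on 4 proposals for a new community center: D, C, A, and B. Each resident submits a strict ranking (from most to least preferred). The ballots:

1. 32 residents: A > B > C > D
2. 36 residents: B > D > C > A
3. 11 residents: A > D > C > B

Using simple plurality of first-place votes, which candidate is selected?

A

First-place votes: D 0, C 0, A 43, B 36.
A has the most first-place votes.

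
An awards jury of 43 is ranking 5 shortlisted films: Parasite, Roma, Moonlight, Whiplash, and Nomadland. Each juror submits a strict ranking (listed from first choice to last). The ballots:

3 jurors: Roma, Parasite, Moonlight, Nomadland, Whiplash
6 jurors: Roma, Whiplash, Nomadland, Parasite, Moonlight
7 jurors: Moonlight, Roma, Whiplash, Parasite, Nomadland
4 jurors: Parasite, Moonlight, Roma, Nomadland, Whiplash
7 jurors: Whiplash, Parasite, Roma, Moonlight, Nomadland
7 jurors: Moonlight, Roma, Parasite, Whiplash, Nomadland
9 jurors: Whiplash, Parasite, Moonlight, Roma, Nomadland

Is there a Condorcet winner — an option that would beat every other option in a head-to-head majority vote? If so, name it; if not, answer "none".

Checking pairwise contests:
Roma beats Parasite 23–20.
Moonlight beats Roma 27–16.
Parasite beats Moonlight 29–14.
Roma beats Whiplash 27–16.
Parasite beats Nomadland 37–6.
Every option loses at least one head-to-head, so there is no Condorcet winner.

none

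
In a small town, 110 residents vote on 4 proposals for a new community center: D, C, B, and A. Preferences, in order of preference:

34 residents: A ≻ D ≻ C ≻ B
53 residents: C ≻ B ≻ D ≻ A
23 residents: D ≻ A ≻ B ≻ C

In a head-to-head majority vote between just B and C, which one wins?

Voters preferring B to C: 23; preferring C to B: 87.
C wins the head-to-head.

C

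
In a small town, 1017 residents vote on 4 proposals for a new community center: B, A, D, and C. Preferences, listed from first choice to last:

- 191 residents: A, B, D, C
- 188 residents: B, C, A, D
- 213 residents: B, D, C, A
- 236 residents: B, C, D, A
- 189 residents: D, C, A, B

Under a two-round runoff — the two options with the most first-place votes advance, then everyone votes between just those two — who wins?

B

Round 1 first-place votes: B 637, A 191, D 189, C 0.
B and A advance.
Runoff: B is preferred to A by 637 voters; A by 380.
B wins the runoff.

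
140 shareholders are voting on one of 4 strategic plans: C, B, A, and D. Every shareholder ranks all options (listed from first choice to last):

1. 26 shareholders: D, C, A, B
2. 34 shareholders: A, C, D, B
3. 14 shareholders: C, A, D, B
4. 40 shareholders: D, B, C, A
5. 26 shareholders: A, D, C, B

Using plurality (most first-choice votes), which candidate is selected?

D

First-place votes: C 14, B 0, A 60, D 66.
D has the most first-place votes.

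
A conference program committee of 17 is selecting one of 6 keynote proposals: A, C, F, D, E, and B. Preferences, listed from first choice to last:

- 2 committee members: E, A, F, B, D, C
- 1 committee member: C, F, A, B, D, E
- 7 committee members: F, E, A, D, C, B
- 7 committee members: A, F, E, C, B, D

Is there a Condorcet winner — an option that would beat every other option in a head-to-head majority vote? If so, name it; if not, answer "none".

none

Checking pairwise contests:
E beats A 9–8.
A beats C 16–1.
A beats F 9–8.
A beats D 17–0.
F beats E 15–2.
A beats B 17–0.
Every option loses at least one head-to-head, so there is no Condorcet winner.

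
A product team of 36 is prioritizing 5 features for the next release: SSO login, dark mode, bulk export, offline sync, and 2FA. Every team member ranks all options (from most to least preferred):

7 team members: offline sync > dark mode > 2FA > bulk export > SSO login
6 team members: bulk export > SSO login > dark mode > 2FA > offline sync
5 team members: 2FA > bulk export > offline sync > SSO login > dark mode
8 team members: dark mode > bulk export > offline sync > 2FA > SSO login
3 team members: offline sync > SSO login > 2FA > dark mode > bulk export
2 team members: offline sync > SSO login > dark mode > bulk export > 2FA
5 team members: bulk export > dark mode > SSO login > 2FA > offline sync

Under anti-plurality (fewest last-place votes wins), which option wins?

Last-place votes: SSO login 15, dark mode 5, bulk export 3, offline sync 11, 2FA 2.
2FA is ranked last by the fewest voters, so 2FA wins.

2FA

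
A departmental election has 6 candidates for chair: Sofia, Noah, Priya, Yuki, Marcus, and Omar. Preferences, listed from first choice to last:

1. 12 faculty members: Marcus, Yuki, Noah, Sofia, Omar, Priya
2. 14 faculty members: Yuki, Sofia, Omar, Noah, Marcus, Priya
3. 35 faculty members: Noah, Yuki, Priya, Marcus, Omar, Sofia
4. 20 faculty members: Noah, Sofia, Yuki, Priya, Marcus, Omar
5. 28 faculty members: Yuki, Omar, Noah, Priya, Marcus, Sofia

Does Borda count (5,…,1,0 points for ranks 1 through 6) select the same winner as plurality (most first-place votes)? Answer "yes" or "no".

Borda — scores: Sofia 160, Noah 423, Priya 201, Yuki 458, Marcus 192, Omar 201. Winner: Yuki.
Plurality — first-place votes: Sofia 0, Noah 55, Priya 0, Yuki 42, Marcus 12, Omar 0. Winner: Noah.
The two methods disagree.

no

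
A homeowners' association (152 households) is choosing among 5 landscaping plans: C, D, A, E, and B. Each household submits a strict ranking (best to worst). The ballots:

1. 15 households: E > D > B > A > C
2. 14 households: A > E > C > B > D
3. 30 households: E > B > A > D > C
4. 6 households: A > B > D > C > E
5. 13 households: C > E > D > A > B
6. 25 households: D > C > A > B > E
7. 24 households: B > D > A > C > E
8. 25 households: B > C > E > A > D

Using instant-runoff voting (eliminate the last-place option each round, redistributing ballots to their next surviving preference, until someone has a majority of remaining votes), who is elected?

Round 1: C 13, D 25, A 20, E 45, B 49. Eliminate C.
Round 2: D 25, A 20, E 58, B 49. Eliminate A.
Round 3: D 25, E 72, B 55. Eliminate D.
Round 4: E 72, B 80. B has a majority.

B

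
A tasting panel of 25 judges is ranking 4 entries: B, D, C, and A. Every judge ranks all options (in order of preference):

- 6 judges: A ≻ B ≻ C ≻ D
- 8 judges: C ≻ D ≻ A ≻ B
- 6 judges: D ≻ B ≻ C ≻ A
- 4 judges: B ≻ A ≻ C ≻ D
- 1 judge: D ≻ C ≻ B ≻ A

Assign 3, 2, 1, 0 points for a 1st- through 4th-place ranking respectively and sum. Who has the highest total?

C

B: 6·2 + 8·0 + 6·2 + 4·3 + 1·1 = 37
D: 6·0 + 8·2 + 6·3 + 4·0 + 1·3 = 37
C: 6·1 + 8·3 + 6·1 + 4·1 + 1·2 = 42
A: 6·3 + 8·1 + 6·0 + 4·2 + 1·0 = 34
C has the highest Borda score (42).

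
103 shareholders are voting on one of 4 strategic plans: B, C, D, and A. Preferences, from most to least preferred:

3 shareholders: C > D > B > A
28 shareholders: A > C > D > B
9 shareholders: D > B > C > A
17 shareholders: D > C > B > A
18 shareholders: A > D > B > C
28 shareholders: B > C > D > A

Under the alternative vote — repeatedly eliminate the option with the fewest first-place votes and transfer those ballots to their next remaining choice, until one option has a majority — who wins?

D

Round 1: B 28, C 3, D 26, A 46. Eliminate C.
Round 2: B 28, D 29, A 46. Eliminate B.
Round 3: D 57, A 46. D has a majority.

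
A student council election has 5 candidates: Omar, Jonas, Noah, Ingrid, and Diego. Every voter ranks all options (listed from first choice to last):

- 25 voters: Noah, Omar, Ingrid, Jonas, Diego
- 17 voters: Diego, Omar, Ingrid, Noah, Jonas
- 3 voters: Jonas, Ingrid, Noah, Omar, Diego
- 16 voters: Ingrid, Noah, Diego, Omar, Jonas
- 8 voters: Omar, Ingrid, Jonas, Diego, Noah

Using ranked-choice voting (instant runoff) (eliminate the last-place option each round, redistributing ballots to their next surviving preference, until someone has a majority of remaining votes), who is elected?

Ingrid

Round 1: Omar 8, Jonas 3, Noah 25, Ingrid 16, Diego 17. Eliminate Jonas.
Round 2: Omar 8, Noah 25, Ingrid 19, Diego 17. Eliminate Omar.
Round 3: Noah 25, Ingrid 27, Diego 17. Eliminate Diego.
Round 4: Noah 25, Ingrid 44. Ingrid has a majority.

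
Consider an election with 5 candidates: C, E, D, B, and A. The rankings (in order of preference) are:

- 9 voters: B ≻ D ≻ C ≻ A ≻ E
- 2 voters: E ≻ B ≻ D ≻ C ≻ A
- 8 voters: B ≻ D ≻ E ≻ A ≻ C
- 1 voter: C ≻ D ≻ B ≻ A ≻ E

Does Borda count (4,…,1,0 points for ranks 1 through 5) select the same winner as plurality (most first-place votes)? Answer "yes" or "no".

Borda — scores: C 24, E 24, D 58, B 76, A 18. Winner: B.
Plurality — first-place votes: C 1, E 2, D 0, B 17, A 0. Winner: B.
The two methods agree.

yes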